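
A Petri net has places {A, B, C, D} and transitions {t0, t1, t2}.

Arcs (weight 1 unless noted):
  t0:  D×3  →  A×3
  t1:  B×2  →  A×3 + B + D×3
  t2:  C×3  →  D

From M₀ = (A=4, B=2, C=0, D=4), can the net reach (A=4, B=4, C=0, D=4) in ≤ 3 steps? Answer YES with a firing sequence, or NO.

NO — not reachable within 3 firings

depth 0: 1 marking
depth 1: 3 markings reached so far
depth 2: 4 markings reached so far
depth 3: 5 markings reached so far
target is not among the 5 markings reachable within 3 steps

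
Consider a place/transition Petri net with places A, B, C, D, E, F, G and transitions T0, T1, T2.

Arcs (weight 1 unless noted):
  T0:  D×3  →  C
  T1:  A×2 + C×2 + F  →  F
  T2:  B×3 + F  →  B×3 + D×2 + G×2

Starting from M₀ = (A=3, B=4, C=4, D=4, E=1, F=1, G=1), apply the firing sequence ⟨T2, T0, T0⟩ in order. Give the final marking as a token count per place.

(A=3, B=4, C=6, D=0, E=1, F=0, G=3)

step 1: fire T2:  (A=3, B=4, C=4, D=4, E=1, F=1, G=1) → (A=3, B=4, C=4, D=6, E=1, F=0, G=3)
step 2: fire T0:  (A=3, B=4, C=4, D=6, E=1, F=0, G=3) → (A=3, B=4, C=5, D=3, E=1, F=0, G=3)
step 3: fire T0:  (A=3, B=4, C=5, D=3, E=1, F=0, G=3) → (A=3, B=4, C=6, D=0, E=1, F=0, G=3)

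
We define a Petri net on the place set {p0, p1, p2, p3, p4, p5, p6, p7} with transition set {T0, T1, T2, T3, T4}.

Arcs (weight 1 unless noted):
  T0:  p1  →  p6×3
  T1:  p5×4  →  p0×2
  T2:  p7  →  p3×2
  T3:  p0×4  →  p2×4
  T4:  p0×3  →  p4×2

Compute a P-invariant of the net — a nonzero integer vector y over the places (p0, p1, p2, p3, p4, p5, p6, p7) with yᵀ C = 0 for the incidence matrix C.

y = (p0:2, p1:0, p2:2, p3:0, p4:3, p5:1, p6:0, p7:0)

Incidence matrix C (rows=places, cols=transitions):
       T0   T1   T2   T3   T4
   p0   0    2    0   -4   -3
   p1  -1    0    0    0    0
   p2   0    0    0    4    0
   p3   0    0    2    0    0
   p4   0    0    0    0    2
   p5   0   -4    0    0    0
   p6   3    0    0    0    0
   p7   0    0   -1    0    0

Candidate y = [2, 0, 2, 0, 3, 1, 0, 0]; check y·C column-wise:
  col T0: 2·0 + 0·-1 + 2·0 + 3·0 + 1·0 + 0·3 = 0
  col T1: 2·2 + 2·0 + 3·0 + 1·-4 = 0
  col T2: 2·0 + 2·0 + 0·2 + 3·0 + 1·0 + 0·-1 = 0
  col T3: 2·-4 + 2·4 + 3·0 + 1·0 = 0
  col T4: 2·-3 + 2·0 + 3·2 + 1·0 = 0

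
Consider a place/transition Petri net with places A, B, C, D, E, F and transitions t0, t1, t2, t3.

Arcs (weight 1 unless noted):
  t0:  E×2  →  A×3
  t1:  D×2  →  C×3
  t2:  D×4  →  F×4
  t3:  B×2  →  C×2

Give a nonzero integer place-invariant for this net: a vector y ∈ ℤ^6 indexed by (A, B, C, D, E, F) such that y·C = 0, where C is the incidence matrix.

Incidence matrix C (rows=places, cols=transitions):
       t0   t1   t2   t3
    A   3    0    0    0
    B   0    0    0   -2
    C   0    3    0    2
    D   0   -2   -4    0
    E  -2    0    0    0
    F   0    0    4    0

Candidate y = [2, 0, 0, 0, 3, 0]; check y·C column-wise:
  col t0: 2·3 + 3·-2 = 0
  col t1: 2·0 + 0·3 + 0·-2 + 3·0 = 0
  col t2: 2·0 + 0·-4 + 3·0 + 0·4 = 0
  col t3: 2·0 + 0·-2 + 0·2 + 3·0 = 0

y = (A:2, B:0, C:0, D:0, E:3, F:0)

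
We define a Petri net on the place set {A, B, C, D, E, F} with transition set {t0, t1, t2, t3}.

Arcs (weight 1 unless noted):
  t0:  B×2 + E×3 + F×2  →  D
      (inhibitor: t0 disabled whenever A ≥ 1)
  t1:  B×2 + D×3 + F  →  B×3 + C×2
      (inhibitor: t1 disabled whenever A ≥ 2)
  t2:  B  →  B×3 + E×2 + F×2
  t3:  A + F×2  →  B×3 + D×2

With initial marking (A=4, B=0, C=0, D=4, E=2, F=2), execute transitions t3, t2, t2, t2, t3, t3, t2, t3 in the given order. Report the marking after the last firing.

step 1: fire t3:  (A=4, B=0, C=0, D=4, E=2, F=2) → (A=3, B=3, C=0, D=6, E=2, F=0)
step 2: fire t2:  (A=3, B=3, C=0, D=6, E=2, F=0) → (A=3, B=5, C=0, D=6, E=4, F=2)
step 3: fire t2:  (A=3, B=5, C=0, D=6, E=4, F=2) → (A=3, B=7, C=0, D=6, E=6, F=4)
step 4: fire t2:  (A=3, B=7, C=0, D=6, E=6, F=4) → (A=3, B=9, C=0, D=6, E=8, F=6)
step 5: fire t3:  (A=3, B=9, C=0, D=6, E=8, F=6) → (A=2, B=12, C=0, D=8, E=8, F=4)
step 6: fire t3:  (A=2, B=12, C=0, D=8, E=8, F=4) → (A=1, B=15, C=0, D=10, E=8, F=2)
step 7: fire t2:  (A=1, B=15, C=0, D=10, E=8, F=2) → (A=1, B=17, C=0, D=10, E=10, F=4)
step 8: fire t3:  (A=1, B=17, C=0, D=10, E=10, F=4) → (A=0, B=20, C=0, D=12, E=10, F=2)

(A=0, B=20, C=0, D=12, E=10, F=2)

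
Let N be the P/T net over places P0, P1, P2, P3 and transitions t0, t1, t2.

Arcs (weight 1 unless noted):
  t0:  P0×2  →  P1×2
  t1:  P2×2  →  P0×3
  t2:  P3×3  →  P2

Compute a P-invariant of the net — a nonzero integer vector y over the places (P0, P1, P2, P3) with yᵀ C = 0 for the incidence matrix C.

y = (P0:2, P1:2, P2:3, P3:1)

Incidence matrix C (rows=places, cols=transitions):
       t0   t1   t2
   P0  -2    3    0
   P1   2    0    0
   P2   0   -2    1
   P3   0    0   -3

Candidate y = [2, 2, 3, 1]; check y·C column-wise:
  col t0: 2·-2 + 2·2 + 3·0 + 1·0 = 0
  col t1: 2·3 + 2·0 + 3·-2 + 1·0 = 0
  col t2: 2·0 + 2·0 + 3·1 + 1·-3 = 0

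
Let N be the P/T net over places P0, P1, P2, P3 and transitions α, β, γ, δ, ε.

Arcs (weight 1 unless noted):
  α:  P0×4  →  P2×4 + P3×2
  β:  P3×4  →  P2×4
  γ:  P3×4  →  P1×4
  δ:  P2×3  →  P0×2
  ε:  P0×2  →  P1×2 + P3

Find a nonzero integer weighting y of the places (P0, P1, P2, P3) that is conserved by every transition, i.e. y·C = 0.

Incidence matrix C (rows=places, cols=transitions):
        α    β    γ    δ    ε
   P0  -4    0    0    2   -2
   P1   0    0    4    0    2
   P2   4    4    0   -3    0
   P3   2   -4   -4    0    1

Candidate y = [3, 2, 2, 2]; check y·C column-wise:
  col α: 3·-4 + 2·0 + 2·4 + 2·2 = 0
  col β: 3·0 + 2·0 + 2·4 + 2·-4 = 0
  col γ: 3·0 + 2·4 + 2·0 + 2·-4 = 0
  col δ: 3·2 + 2·0 + 2·-3 + 2·0 = 0
  col ε: 3·-2 + 2·2 + 2·0 + 2·1 = 0

y = (P0:3, P1:2, P2:2, P3:2)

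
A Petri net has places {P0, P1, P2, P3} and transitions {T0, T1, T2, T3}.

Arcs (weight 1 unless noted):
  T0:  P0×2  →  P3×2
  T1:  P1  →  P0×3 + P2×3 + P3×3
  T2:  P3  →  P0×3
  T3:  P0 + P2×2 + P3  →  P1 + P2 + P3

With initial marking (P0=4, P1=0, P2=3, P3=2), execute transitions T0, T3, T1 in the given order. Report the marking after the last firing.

step 1: fire T0:  (P0=4, P1=0, P2=3, P3=2) → (P0=2, P1=0, P2=3, P3=4)
step 2: fire T3:  (P0=2, P1=0, P2=3, P3=4) → (P0=1, P1=1, P2=2, P3=4)
step 3: fire T1:  (P0=1, P1=1, P2=2, P3=4) → (P0=4, P1=0, P2=5, P3=7)

(P0=4, P1=0, P2=5, P3=7)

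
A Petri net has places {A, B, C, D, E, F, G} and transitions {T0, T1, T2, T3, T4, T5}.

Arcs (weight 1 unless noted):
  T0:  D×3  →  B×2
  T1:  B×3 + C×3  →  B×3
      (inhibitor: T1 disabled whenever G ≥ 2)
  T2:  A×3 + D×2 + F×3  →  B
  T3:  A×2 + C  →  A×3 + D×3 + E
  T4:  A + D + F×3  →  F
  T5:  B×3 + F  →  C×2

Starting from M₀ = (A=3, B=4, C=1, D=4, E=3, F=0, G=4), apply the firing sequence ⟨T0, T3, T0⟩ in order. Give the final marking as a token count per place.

(A=4, B=8, C=0, D=1, E=4, F=0, G=4)

step 1: fire T0:  (A=3, B=4, C=1, D=4, E=3, F=0, G=4) → (A=3, B=6, C=1, D=1, E=3, F=0, G=4)
step 2: fire T3:  (A=3, B=6, C=1, D=1, E=3, F=0, G=4) → (A=4, B=6, C=0, D=4, E=4, F=0, G=4)
step 3: fire T0:  (A=4, B=6, C=0, D=4, E=4, F=0, G=4) → (A=4, B=8, C=0, D=1, E=4, F=0, G=4)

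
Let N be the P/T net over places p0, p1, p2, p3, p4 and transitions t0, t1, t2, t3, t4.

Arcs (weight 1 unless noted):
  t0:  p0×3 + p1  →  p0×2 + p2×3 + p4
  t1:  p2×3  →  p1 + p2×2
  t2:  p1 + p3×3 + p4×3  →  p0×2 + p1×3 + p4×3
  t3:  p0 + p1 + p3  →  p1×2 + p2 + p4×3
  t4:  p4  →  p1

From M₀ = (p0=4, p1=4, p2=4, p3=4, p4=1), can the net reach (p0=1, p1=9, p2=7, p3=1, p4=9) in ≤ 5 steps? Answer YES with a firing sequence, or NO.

depth 0: 1 marking
depth 1: 5 markings reached so far
depth 2: 15 markings reached so far
depth 3: 35 markings reached so far
depth 4: 69 markings reached so far
depth 5: 119 markings reached so far
target is not among the 119 markings reachable within 5 steps

NO — not reachable within 5 firings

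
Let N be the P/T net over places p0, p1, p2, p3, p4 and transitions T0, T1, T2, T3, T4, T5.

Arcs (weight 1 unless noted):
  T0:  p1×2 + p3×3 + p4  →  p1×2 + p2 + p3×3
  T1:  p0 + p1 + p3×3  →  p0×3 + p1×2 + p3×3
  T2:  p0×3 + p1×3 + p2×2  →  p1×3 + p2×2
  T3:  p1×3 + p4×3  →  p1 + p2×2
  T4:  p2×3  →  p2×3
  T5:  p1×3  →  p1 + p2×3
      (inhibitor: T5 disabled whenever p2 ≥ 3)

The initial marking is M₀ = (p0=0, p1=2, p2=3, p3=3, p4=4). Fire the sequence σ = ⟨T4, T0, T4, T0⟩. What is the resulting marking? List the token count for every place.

(p0=0, p1=2, p2=5, p3=3, p4=2)

step 1: fire T4:  (p0=0, p1=2, p2=3, p3=3, p4=4) → (p0=0, p1=2, p2=3, p3=3, p4=4)
step 2: fire T0:  (p0=0, p1=2, p2=3, p3=3, p4=4) → (p0=0, p1=2, p2=4, p3=3, p4=3)
step 3: fire T4:  (p0=0, p1=2, p2=4, p3=3, p4=3) → (p0=0, p1=2, p2=4, p3=3, p4=3)
step 4: fire T0:  (p0=0, p1=2, p2=4, p3=3, p4=3) → (p0=0, p1=2, p2=5, p3=3, p4=2)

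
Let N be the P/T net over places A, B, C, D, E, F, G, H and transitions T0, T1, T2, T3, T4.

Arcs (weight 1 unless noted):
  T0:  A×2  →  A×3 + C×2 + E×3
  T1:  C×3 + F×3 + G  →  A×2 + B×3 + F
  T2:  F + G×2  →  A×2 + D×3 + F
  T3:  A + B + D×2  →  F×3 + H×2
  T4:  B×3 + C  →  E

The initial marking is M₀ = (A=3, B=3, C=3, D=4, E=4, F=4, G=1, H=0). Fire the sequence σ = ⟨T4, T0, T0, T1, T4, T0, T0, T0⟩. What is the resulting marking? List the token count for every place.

step 1: fire T4:  (A=3, B=3, C=3, D=4, E=4, F=4, G=1, H=0) → (A=3, B=0, C=2, D=4, E=5, F=4, G=1, H=0)
step 2: fire T0:  (A=3, B=0, C=2, D=4, E=5, F=4, G=1, H=0) → (A=4, B=0, C=4, D=4, E=8, F=4, G=1, H=0)
step 3: fire T0:  (A=4, B=0, C=4, D=4, E=8, F=4, G=1, H=0) → (A=5, B=0, C=6, D=4, E=11, F=4, G=1, H=0)
step 4: fire T1:  (A=5, B=0, C=6, D=4, E=11, F=4, G=1, H=0) → (A=7, B=3, C=3, D=4, E=11, F=2, G=0, H=0)
step 5: fire T4:  (A=7, B=3, C=3, D=4, E=11, F=2, G=0, H=0) → (A=7, B=0, C=2, D=4, E=12, F=2, G=0, H=0)
step 6: fire T0:  (A=7, B=0, C=2, D=4, E=12, F=2, G=0, H=0) → (A=8, B=0, C=4, D=4, E=15, F=2, G=0, H=0)
step 7: fire T0:  (A=8, B=0, C=4, D=4, E=15, F=2, G=0, H=0) → (A=9, B=0, C=6, D=4, E=18, F=2, G=0, H=0)
step 8: fire T0:  (A=9, B=0, C=6, D=4, E=18, F=2, G=0, H=0) → (A=10, B=0, C=8, D=4, E=21, F=2, G=0, H=0)

(A=10, B=0, C=8, D=4, E=21, F=2, G=0, H=0)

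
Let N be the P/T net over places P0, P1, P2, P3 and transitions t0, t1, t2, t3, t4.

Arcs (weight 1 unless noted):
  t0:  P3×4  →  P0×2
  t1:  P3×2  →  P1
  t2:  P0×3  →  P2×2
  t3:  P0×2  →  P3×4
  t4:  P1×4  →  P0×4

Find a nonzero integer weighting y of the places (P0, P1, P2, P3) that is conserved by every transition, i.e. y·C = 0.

Incidence matrix C (rows=places, cols=transitions):
       t0   t1   t2   t3   t4
   P0   2    0   -3   -2    4
   P1   0    1    0    0   -4
   P2   0    0    2    0    0
   P3  -4   -2    0    4    0

Candidate y = [2, 2, 3, 1]; check y·C column-wise:
  col t0: 2·2 + 2·0 + 3·0 + 1·-4 = 0
  col t1: 2·0 + 2·1 + 3·0 + 1·-2 = 0
  col t2: 2·-3 + 2·0 + 3·2 + 1·0 = 0
  col t3: 2·-2 + 2·0 + 3·0 + 1·4 = 0
  col t4: 2·4 + 2·-4 + 3·0 + 1·0 = 0

y = (P0:2, P1:2, P2:3, P3:1)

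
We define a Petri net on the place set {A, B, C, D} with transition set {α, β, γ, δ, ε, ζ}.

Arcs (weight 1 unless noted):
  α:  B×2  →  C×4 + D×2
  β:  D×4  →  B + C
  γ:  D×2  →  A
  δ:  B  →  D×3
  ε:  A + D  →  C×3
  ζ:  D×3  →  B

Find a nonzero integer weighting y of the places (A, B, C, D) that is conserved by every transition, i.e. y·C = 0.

y = (A:2, B:3, C:1, D:1)

Incidence matrix C (rows=places, cols=transitions):
        α    β    γ    δ    ε    ζ
    A   0    0    1    0   -1    0
    B  -2    1    0   -1    0    1
    C   4    1    0    0    3    0
    D   2   -4   -2    3   -1   -3

Candidate y = [2, 3, 1, 1]; check y·C column-wise:
  col α: 2·0 + 3·-2 + 1·4 + 1·2 = 0
  col β: 2·0 + 3·1 + 1·1 + 1·-4 = 0
  col γ: 2·1 + 3·0 + 1·0 + 1·-2 = 0
  col δ: 2·0 + 3·-1 + 1·0 + 1·3 = 0
  col ε: 2·-1 + 3·0 + 1·3 + 1·-1 = 0
  col ζ: 2·0 + 3·1 + 1·0 + 1·-3 = 0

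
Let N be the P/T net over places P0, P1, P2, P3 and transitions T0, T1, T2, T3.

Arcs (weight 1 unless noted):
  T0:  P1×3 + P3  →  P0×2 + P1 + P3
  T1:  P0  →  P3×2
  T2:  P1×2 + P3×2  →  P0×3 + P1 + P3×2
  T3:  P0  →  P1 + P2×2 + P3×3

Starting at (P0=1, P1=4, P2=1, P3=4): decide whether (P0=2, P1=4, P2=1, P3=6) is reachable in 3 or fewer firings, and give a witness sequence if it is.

NO — not reachable within 3 firings

depth 0: 1 marking
depth 1: 5 markings reached so far
depth 2: 11 markings reached so far
depth 3: 23 markings reached so far
target is not among the 23 markings reachable within 3 steps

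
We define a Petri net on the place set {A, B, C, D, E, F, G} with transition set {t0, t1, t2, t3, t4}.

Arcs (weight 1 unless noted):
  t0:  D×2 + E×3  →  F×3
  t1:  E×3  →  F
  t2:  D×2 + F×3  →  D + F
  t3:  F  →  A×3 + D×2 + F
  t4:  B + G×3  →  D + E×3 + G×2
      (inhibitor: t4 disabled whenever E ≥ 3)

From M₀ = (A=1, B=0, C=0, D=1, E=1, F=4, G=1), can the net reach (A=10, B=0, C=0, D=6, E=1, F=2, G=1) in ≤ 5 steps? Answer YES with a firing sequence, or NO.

step 1: fire t3:  (A=1, B=0, C=0, D=1, E=1, F=4, G=1) → (A=4, B=0, C=0, D=3, E=1, F=4, G=1)
step 2: fire t2:  (A=4, B=0, C=0, D=3, E=1, F=4, G=1) → (A=4, B=0, C=0, D=2, E=1, F=2, G=1)
step 3: fire t3:  (A=4, B=0, C=0, D=2, E=1, F=2, G=1) → (A=7, B=0, C=0, D=4, E=1, F=2, G=1)
step 4: fire t3:  (A=7, B=0, C=0, D=4, E=1, F=2, G=1) → (A=10, B=0, C=0, D=6, E=1, F=2, G=1)

YES — reachable via ⟨t3, t2, t3, t3⟩ (4 firings)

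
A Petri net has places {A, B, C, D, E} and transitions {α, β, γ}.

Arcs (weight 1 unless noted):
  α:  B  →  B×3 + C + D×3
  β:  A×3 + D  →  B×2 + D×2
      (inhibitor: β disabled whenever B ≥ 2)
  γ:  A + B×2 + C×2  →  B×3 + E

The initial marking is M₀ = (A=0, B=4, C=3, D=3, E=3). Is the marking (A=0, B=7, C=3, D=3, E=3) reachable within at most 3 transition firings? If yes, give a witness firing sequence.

depth 0: 1 marking
depth 1: 2 markings reached so far
depth 2: 3 markings reached so far
depth 3: 4 markings reached so far
target is not among the 4 markings reachable within 3 steps

NO — not reachable within 3 firings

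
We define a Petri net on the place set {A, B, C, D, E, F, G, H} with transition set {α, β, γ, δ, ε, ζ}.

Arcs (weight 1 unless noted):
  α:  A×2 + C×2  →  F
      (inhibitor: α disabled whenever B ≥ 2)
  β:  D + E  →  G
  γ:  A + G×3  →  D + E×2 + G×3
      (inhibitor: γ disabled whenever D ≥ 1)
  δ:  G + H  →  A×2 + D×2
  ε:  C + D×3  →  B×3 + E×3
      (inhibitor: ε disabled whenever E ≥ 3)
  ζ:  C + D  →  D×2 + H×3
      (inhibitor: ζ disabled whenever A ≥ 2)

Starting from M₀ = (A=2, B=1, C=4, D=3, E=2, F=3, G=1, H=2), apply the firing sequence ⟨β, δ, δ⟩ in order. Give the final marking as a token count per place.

(A=6, B=1, C=4, D=6, E=1, F=3, G=0, H=0)

step 1: fire β:  (A=2, B=1, C=4, D=3, E=2, F=3, G=1, H=2) → (A=2, B=1, C=4, D=2, E=1, F=3, G=2, H=2)
step 2: fire δ:  (A=2, B=1, C=4, D=2, E=1, F=3, G=2, H=2) → (A=4, B=1, C=4, D=4, E=1, F=3, G=1, H=1)
step 3: fire δ:  (A=4, B=1, C=4, D=4, E=1, F=3, G=1, H=1) → (A=6, B=1, C=4, D=6, E=1, F=3, G=0, H=0)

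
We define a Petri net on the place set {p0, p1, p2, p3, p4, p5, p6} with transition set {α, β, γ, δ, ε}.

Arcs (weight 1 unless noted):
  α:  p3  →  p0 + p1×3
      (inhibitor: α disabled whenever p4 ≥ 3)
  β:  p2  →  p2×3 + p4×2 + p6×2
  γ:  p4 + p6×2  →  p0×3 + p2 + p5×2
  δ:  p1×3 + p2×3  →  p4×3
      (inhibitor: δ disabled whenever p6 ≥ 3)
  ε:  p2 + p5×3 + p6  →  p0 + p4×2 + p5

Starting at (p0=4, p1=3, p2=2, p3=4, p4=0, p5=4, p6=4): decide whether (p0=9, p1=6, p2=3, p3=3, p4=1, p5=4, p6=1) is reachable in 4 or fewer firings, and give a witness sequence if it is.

depth 0: 1 marking
depth 1: 4 markings reached so far
depth 2: 11 markings reached so far
depth 3: 24 markings reached so far
depth 4: 45 markings reached so far
target is not among the 45 markings reachable within 4 steps

NO — not reachable within 4 firings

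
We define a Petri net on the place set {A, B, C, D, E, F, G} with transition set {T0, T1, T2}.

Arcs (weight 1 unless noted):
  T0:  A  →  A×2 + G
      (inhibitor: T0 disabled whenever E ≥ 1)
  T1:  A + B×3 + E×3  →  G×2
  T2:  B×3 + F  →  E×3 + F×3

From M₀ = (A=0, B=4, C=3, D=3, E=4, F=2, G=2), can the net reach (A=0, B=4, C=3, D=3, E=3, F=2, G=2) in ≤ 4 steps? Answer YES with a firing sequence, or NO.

depth 0: 1 marking
depth 1: 2 markings reached so far
depth 2: 2 markings reached so far
(frontier empty at depth 2; search complete)
target is not among the 2 markings reachable within 4 steps

NO — not reachable within 4 firings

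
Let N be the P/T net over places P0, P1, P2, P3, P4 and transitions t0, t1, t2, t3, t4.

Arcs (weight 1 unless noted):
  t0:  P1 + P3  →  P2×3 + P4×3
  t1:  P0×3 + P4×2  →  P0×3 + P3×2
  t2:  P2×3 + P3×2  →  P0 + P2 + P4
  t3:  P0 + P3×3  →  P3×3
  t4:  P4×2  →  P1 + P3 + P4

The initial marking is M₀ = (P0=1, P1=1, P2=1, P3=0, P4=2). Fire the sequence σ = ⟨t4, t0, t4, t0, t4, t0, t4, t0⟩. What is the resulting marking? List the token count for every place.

(P0=1, P1=1, P2=13, P3=0, P4=10)

step 1: fire t4:  (P0=1, P1=1, P2=1, P3=0, P4=2) → (P0=1, P1=2, P2=1, P3=1, P4=1)
step 2: fire t0:  (P0=1, P1=2, P2=1, P3=1, P4=1) → (P0=1, P1=1, P2=4, P3=0, P4=4)
step 3: fire t4:  (P0=1, P1=1, P2=4, P3=0, P4=4) → (P0=1, P1=2, P2=4, P3=1, P4=3)
step 4: fire t0:  (P0=1, P1=2, P2=4, P3=1, P4=3) → (P0=1, P1=1, P2=7, P3=0, P4=6)
step 5: fire t4:  (P0=1, P1=1, P2=7, P3=0, P4=6) → (P0=1, P1=2, P2=7, P3=1, P4=5)
step 6: fire t0:  (P0=1, P1=2, P2=7, P3=1, P4=5) → (P0=1, P1=1, P2=10, P3=0, P4=8)
step 7: fire t4:  (P0=1, P1=1, P2=10, P3=0, P4=8) → (P0=1, P1=2, P2=10, P3=1, P4=7)
step 8: fire t0:  (P0=1, P1=2, P2=10, P3=1, P4=7) → (P0=1, P1=1, P2=13, P3=0, P4=10)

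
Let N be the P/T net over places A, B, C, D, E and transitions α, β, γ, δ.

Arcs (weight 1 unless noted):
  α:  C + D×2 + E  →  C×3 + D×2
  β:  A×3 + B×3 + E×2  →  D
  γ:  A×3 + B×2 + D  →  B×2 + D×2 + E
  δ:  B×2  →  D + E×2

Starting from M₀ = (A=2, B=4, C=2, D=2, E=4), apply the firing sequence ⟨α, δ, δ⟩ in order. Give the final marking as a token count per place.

step 1: fire α:  (A=2, B=4, C=2, D=2, E=4) → (A=2, B=4, C=4, D=2, E=3)
step 2: fire δ:  (A=2, B=4, C=4, D=2, E=3) → (A=2, B=2, C=4, D=3, E=5)
step 3: fire δ:  (A=2, B=2, C=4, D=3, E=5) → (A=2, B=0, C=4, D=4, E=7)

(A=2, B=0, C=4, D=4, E=7)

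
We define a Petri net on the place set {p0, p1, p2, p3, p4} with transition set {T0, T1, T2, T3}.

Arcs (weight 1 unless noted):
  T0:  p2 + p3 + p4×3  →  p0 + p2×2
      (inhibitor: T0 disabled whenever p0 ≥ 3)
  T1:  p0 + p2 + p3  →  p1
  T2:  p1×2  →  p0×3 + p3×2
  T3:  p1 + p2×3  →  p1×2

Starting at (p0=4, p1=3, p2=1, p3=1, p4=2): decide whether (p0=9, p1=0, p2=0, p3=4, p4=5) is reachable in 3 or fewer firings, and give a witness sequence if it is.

NO — not reachable within 3 firings

depth 0: 1 marking
depth 1: 3 markings reached so far
depth 2: 4 markings reached so far
depth 3: 5 markings reached so far
target is not among the 5 markings reachable within 3 steps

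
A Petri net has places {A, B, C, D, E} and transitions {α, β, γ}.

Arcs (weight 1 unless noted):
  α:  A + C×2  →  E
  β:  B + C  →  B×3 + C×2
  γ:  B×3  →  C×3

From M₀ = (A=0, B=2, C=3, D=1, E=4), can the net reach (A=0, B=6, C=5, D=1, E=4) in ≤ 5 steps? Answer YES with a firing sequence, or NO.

step 1: fire β:  (A=0, B=2, C=3, D=1, E=4) → (A=0, B=4, C=4, D=1, E=4)
step 2: fire β:  (A=0, B=4, C=4, D=1, E=4) → (A=0, B=6, C=5, D=1, E=4)

YES — reachable via ⟨β, β⟩ (2 firings)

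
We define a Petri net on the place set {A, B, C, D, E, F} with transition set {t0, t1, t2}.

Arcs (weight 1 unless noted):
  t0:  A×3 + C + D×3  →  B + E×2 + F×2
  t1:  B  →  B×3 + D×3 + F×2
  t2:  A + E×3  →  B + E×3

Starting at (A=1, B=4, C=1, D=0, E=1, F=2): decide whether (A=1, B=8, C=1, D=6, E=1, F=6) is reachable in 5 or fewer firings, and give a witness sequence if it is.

YES — reachable via ⟨t1, t1⟩ (2 firings)

step 1: fire t1:  (A=1, B=4, C=1, D=0, E=1, F=2) → (A=1, B=6, C=1, D=3, E=1, F=4)
step 2: fire t1:  (A=1, B=6, C=1, D=3, E=1, F=4) → (A=1, B=8, C=1, D=6, E=1, F=6)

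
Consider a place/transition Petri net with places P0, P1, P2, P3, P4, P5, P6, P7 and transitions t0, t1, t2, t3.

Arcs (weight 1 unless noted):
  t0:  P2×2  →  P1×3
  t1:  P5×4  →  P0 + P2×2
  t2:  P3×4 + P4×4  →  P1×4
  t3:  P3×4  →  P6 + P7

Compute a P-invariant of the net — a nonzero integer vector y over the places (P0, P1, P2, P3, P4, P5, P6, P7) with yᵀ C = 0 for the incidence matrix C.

y = (P0:6, P1:-2, P2:-3, P3:0, P4:-2, P5:0, P6:0, P7:0)

Incidence matrix C (rows=places, cols=transitions):
       t0   t1   t2   t3
   P0   0    1    0    0
   P1   3    0    4    0
   P2  -2    2    0    0
   P3   0    0   -4   -4
   P4   0    0   -4    0
   P5   0   -4    0    0
   P6   0    0    0    1
   P7   0    0    0    1

Candidate y = [6, -2, -3, 0, -2, 0, 0, 0]; check y·C column-wise:
  col t0: 6·0 + -2·3 + -3·-2 + -2·0 = 0
  col t1: 6·1 + -2·0 + -3·2 + -2·0 + 0·-4 = 0
  col t2: 6·0 + -2·4 + -3·0 + 0·-4 + -2·-4 = 0
  col t3: 6·0 + -2·0 + -3·0 + 0·-4 + -2·0 + 0·1 + 0·1 = 0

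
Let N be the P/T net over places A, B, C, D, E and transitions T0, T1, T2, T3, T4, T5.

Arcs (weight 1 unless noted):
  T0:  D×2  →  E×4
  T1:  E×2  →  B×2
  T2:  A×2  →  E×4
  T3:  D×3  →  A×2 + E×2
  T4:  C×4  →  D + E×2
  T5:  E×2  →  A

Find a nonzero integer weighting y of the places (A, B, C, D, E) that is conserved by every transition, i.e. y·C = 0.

Incidence matrix C (rows=places, cols=transitions):
       T0   T1   T2   T3   T4   T5
    A   0    0   -2    2    0    1
    B   0    2    0    0    0    0
    C   0    0    0    0   -4    0
    D  -2    0    0   -3    1    0
    E   4   -2    4    2    2   -2

Candidate y = [2, 1, 1, 2, 1]; check y·C column-wise:
  col T0: 2·0 + 1·0 + 1·0 + 2·-2 + 1·4 = 0
  col T1: 2·0 + 1·2 + 1·0 + 2·0 + 1·-2 = 0
  col T2: 2·-2 + 1·0 + 1·0 + 2·0 + 1·4 = 0
  col T3: 2·2 + 1·0 + 1·0 + 2·-3 + 1·2 = 0
  col T4: 2·0 + 1·0 + 1·-4 + 2·1 + 1·2 = 0
  col T5: 2·1 + 1·0 + 1·0 + 2·0 + 1·-2 = 0

y = (A:2, B:1, C:1, D:2, E:1)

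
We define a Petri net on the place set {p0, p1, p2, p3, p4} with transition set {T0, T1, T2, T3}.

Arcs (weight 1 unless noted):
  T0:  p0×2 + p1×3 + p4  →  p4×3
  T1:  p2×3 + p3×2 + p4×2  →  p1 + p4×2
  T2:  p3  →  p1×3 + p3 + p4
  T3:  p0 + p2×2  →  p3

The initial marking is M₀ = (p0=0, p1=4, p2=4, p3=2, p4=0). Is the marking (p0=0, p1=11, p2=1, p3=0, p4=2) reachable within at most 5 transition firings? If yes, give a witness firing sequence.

YES — reachable via ⟨T2, T2, T1⟩ (3 firings)

step 1: fire T2:  (p0=0, p1=4, p2=4, p3=2, p4=0) → (p0=0, p1=7, p2=4, p3=2, p4=1)
step 2: fire T2:  (p0=0, p1=7, p2=4, p3=2, p4=1) → (p0=0, p1=10, p2=4, p3=2, p4=2)
step 3: fire T1:  (p0=0, p1=10, p2=4, p3=2, p4=2) → (p0=0, p1=11, p2=1, p3=0, p4=2)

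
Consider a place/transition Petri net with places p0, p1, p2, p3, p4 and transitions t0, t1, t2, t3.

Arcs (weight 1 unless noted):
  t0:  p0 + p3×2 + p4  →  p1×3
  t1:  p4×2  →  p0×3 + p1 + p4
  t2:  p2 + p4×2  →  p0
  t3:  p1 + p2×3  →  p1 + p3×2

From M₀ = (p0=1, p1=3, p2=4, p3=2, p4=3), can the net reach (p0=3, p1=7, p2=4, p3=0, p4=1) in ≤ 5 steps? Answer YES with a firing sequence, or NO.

YES — reachable via ⟨t0, t1⟩ (2 firings)

step 1: fire t0:  (p0=1, p1=3, p2=4, p3=2, p4=3) → (p0=0, p1=6, p2=4, p3=0, p4=2)
step 2: fire t1:  (p0=0, p1=6, p2=4, p3=0, p4=2) → (p0=3, p1=7, p2=4, p3=0, p4=1)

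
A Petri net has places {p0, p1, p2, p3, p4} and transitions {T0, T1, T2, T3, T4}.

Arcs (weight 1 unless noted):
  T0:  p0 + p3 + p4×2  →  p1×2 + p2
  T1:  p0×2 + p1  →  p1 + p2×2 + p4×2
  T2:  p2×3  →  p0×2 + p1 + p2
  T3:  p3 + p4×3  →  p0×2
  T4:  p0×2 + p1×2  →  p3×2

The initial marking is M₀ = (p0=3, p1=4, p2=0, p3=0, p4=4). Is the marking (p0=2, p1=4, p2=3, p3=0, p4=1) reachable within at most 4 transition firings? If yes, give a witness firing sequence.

NO — not reachable within 4 firings

depth 0: 1 marking
depth 1: 3 markings reached so far
depth 2: 5 markings reached so far
depth 3: 7 markings reached so far
depth 4: 9 markings reached so far
target is not among the 9 markings reachable within 4 steps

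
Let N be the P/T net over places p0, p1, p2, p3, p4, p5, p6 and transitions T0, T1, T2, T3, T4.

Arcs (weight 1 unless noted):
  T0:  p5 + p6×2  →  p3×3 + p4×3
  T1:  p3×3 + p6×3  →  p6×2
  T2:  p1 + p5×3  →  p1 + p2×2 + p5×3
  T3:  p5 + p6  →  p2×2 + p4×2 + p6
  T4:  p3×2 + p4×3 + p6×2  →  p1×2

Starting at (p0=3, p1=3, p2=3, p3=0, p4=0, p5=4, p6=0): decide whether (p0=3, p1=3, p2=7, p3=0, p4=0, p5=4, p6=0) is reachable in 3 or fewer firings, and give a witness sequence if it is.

step 1: fire T2:  (p0=3, p1=3, p2=3, p3=0, p4=0, p5=4, p6=0) → (p0=3, p1=3, p2=5, p3=0, p4=0, p5=4, p6=0)
step 2: fire T2:  (p0=3, p1=3, p2=5, p3=0, p4=0, p5=4, p6=0) → (p0=3, p1=3, p2=7, p3=0, p4=0, p5=4, p6=0)

YES — reachable via ⟨T2, T2⟩ (2 firings)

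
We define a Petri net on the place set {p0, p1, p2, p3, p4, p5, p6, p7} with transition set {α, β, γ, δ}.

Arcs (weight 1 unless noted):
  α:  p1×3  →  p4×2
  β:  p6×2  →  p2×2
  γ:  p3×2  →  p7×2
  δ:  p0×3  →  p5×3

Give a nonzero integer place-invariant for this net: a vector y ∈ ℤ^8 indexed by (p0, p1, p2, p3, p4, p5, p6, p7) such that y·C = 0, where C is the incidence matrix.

Incidence matrix C (rows=places, cols=transitions):
        α    β    γ    δ
   p0   0    0    0   -3
   p1  -3    0    0    0
   p2   0    2    0    0
   p3   0    0   -2    0
   p4   2    0    0    0
   p5   0    0    0    3
   p6   0   -2    0    0
   p7   0    0    2    0

Candidate y = [0, 2, 0, 0, 3, 0, 0, 0]; check y·C column-wise:
  col α: 2·-3 + 3·2 = 0
  col β: 2·0 + 0·2 + 3·0 + 0·-2 = 0
  col γ: 2·0 + 0·-2 + 3·0 + 0·2 = 0
  col δ: 0·-3 + 2·0 + 3·0 + 0·3 = 0

y = (p0:0, p1:2, p2:0, p3:0, p4:3, p5:0, p6:0, p7:0)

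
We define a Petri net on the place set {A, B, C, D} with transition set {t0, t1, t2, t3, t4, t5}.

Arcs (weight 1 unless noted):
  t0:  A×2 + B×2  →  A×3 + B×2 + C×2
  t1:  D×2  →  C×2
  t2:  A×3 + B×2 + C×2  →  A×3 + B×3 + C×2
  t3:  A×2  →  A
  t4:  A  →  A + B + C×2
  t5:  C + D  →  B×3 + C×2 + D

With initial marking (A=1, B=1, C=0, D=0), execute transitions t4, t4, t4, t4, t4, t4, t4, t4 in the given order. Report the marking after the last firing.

(A=1, B=9, C=16, D=0)

step 1: fire t4:  (A=1, B=1, C=0, D=0) → (A=1, B=2, C=2, D=0)
step 2: fire t4:  (A=1, B=2, C=2, D=0) → (A=1, B=3, C=4, D=0)
step 3: fire t4:  (A=1, B=3, C=4, D=0) → (A=1, B=4, C=6, D=0)
step 4: fire t4:  (A=1, B=4, C=6, D=0) → (A=1, B=5, C=8, D=0)
step 5: fire t4:  (A=1, B=5, C=8, D=0) → (A=1, B=6, C=10, D=0)
step 6: fire t4:  (A=1, B=6, C=10, D=0) → (A=1, B=7, C=12, D=0)
step 7: fire t4:  (A=1, B=7, C=12, D=0) → (A=1, B=8, C=14, D=0)
step 8: fire t4:  (A=1, B=8, C=14, D=0) → (A=1, B=9, C=16, D=0)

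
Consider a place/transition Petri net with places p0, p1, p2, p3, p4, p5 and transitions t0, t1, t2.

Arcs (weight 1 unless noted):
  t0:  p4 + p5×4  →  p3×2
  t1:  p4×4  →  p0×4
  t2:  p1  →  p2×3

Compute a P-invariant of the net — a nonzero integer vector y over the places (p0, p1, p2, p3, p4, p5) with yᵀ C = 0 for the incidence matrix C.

y = (p0:0, p1:3, p2:1, p3:0, p4:0, p5:0)

Incidence matrix C (rows=places, cols=transitions):
       t0   t1   t2
   p0   0    4    0
   p1   0    0   -1
   p2   0    0    3
   p3   2    0    0
   p4  -1   -4    0
   p5  -4    0    0

Candidate y = [0, 3, 1, 0, 0, 0]; check y·C column-wise:
  col t0: 3·0 + 1·0 + 0·2 + 0·-1 + 0·-4 = 0
  col t1: 0·4 + 3·0 + 1·0 + 0·-4 = 0
  col t2: 3·-1 + 1·3 = 0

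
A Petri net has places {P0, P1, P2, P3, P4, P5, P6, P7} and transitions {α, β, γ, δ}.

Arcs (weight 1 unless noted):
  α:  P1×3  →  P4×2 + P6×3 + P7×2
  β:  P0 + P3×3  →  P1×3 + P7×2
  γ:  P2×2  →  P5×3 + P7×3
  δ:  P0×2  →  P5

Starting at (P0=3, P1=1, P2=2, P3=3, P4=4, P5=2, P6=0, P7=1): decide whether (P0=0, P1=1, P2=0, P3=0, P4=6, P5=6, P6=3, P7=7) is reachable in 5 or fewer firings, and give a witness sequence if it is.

depth 0: 1 marking
depth 1: 4 markings reached so far
depth 2: 8 markings reached so far
depth 3: 11 markings reached so far
depth 4: 12 markings reached so far
depth 5: 12 markings reached so far
(frontier empty at depth 5; search complete)
target is not among the 12 markings reachable within 5 steps

NO — not reachable within 5 firings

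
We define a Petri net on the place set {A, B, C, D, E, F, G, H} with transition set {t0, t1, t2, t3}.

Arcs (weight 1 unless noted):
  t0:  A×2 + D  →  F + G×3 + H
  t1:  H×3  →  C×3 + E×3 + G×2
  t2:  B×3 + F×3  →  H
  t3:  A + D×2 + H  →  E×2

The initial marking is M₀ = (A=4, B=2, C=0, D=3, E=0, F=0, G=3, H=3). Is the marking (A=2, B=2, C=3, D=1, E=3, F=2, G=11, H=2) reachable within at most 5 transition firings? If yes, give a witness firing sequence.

NO — not reachable within 5 firings

depth 0: 1 marking
depth 1: 4 markings reached so far
depth 2: 7 markings reached so far
depth 3: 9 markings reached so far
depth 4: 9 markings reached so far
(frontier empty at depth 4; search complete)
target is not among the 9 markings reachable within 5 steps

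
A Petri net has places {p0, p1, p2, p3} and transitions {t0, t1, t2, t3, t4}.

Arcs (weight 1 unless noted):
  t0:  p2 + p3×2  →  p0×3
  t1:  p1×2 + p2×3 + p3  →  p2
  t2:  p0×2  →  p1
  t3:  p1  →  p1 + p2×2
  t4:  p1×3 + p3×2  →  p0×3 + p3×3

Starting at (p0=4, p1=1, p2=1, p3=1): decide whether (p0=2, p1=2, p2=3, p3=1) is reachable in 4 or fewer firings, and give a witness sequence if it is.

YES — reachable via ⟨t2, t3⟩ (2 firings)

step 1: fire t2:  (p0=4, p1=1, p2=1, p3=1) → (p0=2, p1=2, p2=1, p3=1)
step 2: fire t3:  (p0=2, p1=2, p2=1, p3=1) → (p0=2, p1=2, p2=3, p3=1)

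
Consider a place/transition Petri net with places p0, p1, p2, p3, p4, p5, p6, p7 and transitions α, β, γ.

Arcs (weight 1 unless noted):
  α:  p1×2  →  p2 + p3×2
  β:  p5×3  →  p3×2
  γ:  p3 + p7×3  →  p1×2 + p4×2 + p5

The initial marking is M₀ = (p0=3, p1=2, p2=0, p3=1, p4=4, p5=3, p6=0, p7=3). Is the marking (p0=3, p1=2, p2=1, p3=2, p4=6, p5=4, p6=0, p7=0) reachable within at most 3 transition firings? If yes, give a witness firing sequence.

YES — reachable via ⟨α, γ⟩ (2 firings)

step 1: fire α:  (p0=3, p1=2, p2=0, p3=1, p4=4, p5=3, p6=0, p7=3) → (p0=3, p1=0, p2=1, p3=3, p4=4, p5=3, p6=0, p7=3)
step 2: fire γ:  (p0=3, p1=0, p2=1, p3=3, p4=4, p5=3, p6=0, p7=3) → (p0=3, p1=2, p2=1, p3=2, p4=6, p5=4, p6=0, p7=0)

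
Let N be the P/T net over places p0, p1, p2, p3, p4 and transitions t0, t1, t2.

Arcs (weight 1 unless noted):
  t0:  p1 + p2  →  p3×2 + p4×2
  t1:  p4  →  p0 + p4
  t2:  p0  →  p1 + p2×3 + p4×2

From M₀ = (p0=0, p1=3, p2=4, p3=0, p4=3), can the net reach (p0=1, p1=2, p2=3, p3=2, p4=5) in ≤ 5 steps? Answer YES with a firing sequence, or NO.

step 1: fire t0:  (p0=0, p1=3, p2=4, p3=0, p4=3) → (p0=0, p1=2, p2=3, p3=2, p4=5)
step 2: fire t1:  (p0=0, p1=2, p2=3, p3=2, p4=5) → (p0=1, p1=2, p2=3, p3=2, p4=5)

YES — reachable via ⟨t0, t1⟩ (2 firings)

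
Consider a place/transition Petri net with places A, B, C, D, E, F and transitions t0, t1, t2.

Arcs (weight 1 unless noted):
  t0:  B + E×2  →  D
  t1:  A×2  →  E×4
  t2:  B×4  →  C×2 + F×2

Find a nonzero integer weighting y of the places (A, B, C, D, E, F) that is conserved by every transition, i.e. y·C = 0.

y = (A:0, B:1, C:2, D:1, E:0, F:0)

Incidence matrix C (rows=places, cols=transitions):
       t0   t1   t2
    A   0   -2    0
    B  -1    0   -4
    C   0    0    2
    D   1    0    0
    E  -2    4    0
    F   0    0    2

Candidate y = [0, 1, 2, 1, 0, 0]; check y·C column-wise:
  col t0: 1·-1 + 2·0 + 1·1 + 0·-2 = 0
  col t1: 0·-2 + 1·0 + 2·0 + 1·0 + 0·4 = 0
  col t2: 1·-4 + 2·2 + 1·0 + 0·2 = 0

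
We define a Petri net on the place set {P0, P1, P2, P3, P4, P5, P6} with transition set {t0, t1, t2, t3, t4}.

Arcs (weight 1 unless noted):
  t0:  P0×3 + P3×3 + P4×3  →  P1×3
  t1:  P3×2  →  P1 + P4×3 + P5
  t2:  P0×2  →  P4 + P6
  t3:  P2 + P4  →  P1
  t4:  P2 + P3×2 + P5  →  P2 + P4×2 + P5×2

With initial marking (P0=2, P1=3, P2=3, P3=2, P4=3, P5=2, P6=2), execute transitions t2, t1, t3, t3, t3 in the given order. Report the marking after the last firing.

(P0=0, P1=7, P2=0, P3=0, P4=4, P5=3, P6=3)

step 1: fire t2:  (P0=2, P1=3, P2=3, P3=2, P4=3, P5=2, P6=2) → (P0=0, P1=3, P2=3, P3=2, P4=4, P5=2, P6=3)
step 2: fire t1:  (P0=0, P1=3, P2=3, P3=2, P4=4, P5=2, P6=3) → (P0=0, P1=4, P2=3, P3=0, P4=7, P5=3, P6=3)
step 3: fire t3:  (P0=0, P1=4, P2=3, P3=0, P4=7, P5=3, P6=3) → (P0=0, P1=5, P2=2, P3=0, P4=6, P5=3, P6=3)
step 4: fire t3:  (P0=0, P1=5, P2=2, P3=0, P4=6, P5=3, P6=3) → (P0=0, P1=6, P2=1, P3=0, P4=5, P5=3, P6=3)
step 5: fire t3:  (P0=0, P1=6, P2=1, P3=0, P4=5, P5=3, P6=3) → (P0=0, P1=7, P2=0, P3=0, P4=4, P5=3, P6=3)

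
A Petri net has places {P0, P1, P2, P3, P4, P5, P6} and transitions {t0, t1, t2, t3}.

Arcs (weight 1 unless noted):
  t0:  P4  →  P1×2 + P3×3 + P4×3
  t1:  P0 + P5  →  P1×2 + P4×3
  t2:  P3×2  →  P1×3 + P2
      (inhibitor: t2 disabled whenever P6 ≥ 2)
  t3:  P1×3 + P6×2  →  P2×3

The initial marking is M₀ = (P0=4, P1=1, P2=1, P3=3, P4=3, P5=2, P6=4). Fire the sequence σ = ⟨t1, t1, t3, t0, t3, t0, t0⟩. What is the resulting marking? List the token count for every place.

(P0=2, P1=5, P2=7, P3=12, P4=15, P5=0, P6=0)

step 1: fire t1:  (P0=4, P1=1, P2=1, P3=3, P4=3, P5=2, P6=4) → (P0=3, P1=3, P2=1, P3=3, P4=6, P5=1, P6=4)
step 2: fire t1:  (P0=3, P1=3, P2=1, P3=3, P4=6, P5=1, P6=4) → (P0=2, P1=5, P2=1, P3=3, P4=9, P5=0, P6=4)
step 3: fire t3:  (P0=2, P1=5, P2=1, P3=3, P4=9, P5=0, P6=4) → (P0=2, P1=2, P2=4, P3=3, P4=9, P5=0, P6=2)
step 4: fire t0:  (P0=2, P1=2, P2=4, P3=3, P4=9, P5=0, P6=2) → (P0=2, P1=4, P2=4, P3=6, P4=11, P5=0, P6=2)
step 5: fire t3:  (P0=2, P1=4, P2=4, P3=6, P4=11, P5=0, P6=2) → (P0=2, P1=1, P2=7, P3=6, P4=11, P5=0, P6=0)
step 6: fire t0:  (P0=2, P1=1, P2=7, P3=6, P4=11, P5=0, P6=0) → (P0=2, P1=3, P2=7, P3=9, P4=13, P5=0, P6=0)
step 7: fire t0:  (P0=2, P1=3, P2=7, P3=9, P4=13, P5=0, P6=0) → (P0=2, P1=5, P2=7, P3=12, P4=15, P5=0, P6=0)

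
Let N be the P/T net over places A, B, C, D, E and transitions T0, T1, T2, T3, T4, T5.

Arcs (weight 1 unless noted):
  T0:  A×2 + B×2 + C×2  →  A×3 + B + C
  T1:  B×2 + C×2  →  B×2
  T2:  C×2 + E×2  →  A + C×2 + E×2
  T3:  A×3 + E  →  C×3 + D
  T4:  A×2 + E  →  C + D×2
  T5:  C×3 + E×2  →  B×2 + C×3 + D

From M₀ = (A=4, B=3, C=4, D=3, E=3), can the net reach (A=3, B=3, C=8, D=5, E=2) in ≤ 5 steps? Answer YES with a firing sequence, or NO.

depth 0: 1 marking
depth 1: 7 markings reached so far
depth 2: 25 markings reached so far
depth 3: 60 markings reached so far
depth 4: 117 markings reached so far
depth 5: 195 markings reached so far
target is not among the 195 markings reachable within 5 steps

NO — not reachable within 5 firings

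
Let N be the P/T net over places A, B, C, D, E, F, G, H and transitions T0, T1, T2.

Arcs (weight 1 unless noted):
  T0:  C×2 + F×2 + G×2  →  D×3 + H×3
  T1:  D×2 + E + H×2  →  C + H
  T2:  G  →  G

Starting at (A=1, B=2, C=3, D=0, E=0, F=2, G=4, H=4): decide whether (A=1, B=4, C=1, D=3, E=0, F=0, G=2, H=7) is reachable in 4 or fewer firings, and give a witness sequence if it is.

NO — not reachable within 4 firings

depth 0: 1 marking
depth 1: 2 markings reached so far
depth 2: 2 markings reached so far
(frontier empty at depth 2; search complete)
target is not among the 2 markings reachable within 4 steps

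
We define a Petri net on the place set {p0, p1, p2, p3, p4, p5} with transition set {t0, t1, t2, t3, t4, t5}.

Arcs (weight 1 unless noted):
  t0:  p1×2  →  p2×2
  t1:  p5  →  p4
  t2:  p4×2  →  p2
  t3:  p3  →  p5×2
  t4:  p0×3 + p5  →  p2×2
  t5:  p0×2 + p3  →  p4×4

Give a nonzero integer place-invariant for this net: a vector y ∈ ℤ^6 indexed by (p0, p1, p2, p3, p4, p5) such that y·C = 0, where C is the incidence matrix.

Incidence matrix C (rows=places, cols=transitions):
       t0   t1   t2   t3   t4   t5
   p0   0    0    0    0   -3   -2
   p1  -2    0    0    0    0    0
   p2   2    0    1    0    2    0
   p3   0    0    0   -1    0   -1
   p4   0    1   -2    0    0    4
   p5   0   -1    0    2   -1    0

Candidate y = [1, 2, 2, 2, 1, 1]; check y·C column-wise:
  col t0: 1·0 + 2·-2 + 2·2 + 2·0 + 1·0 + 1·0 = 0
  col t1: 1·0 + 2·0 + 2·0 + 2·0 + 1·1 + 1·-1 = 0
  col t2: 1·0 + 2·0 + 2·1 + 2·0 + 1·-2 + 1·0 = 0
  col t3: 1·0 + 2·0 + 2·0 + 2·-1 + 1·0 + 1·2 = 0
  col t4: 1·-3 + 2·0 + 2·2 + 2·0 + 1·0 + 1·-1 = 0
  col t5: 1·-2 + 2·0 + 2·0 + 2·-1 + 1·4 + 1·0 = 0

y = (p0:1, p1:2, p2:2, p3:2, p4:1, p5:1)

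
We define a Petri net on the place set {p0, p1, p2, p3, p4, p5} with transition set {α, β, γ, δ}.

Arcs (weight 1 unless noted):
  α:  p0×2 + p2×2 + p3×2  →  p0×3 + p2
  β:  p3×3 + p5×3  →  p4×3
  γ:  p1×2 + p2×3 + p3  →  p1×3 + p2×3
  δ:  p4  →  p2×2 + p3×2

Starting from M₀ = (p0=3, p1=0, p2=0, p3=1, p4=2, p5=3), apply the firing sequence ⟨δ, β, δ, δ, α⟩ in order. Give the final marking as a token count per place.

step 1: fire δ:  (p0=3, p1=0, p2=0, p3=1, p4=2, p5=3) → (p0=3, p1=0, p2=2, p3=3, p4=1, p5=3)
step 2: fire β:  (p0=3, p1=0, p2=2, p3=3, p4=1, p5=3) → (p0=3, p1=0, p2=2, p3=0, p4=4, p5=0)
step 3: fire δ:  (p0=3, p1=0, p2=2, p3=0, p4=4, p5=0) → (p0=3, p1=0, p2=4, p3=2, p4=3, p5=0)
step 4: fire δ:  (p0=3, p1=0, p2=4, p3=2, p4=3, p5=0) → (p0=3, p1=0, p2=6, p3=4, p4=2, p5=0)
step 5: fire α:  (p0=3, p1=0, p2=6, p3=4, p4=2, p5=0) → (p0=4, p1=0, p2=5, p3=2, p4=2, p5=0)

(p0=4, p1=0, p2=5, p3=2, p4=2, p5=0)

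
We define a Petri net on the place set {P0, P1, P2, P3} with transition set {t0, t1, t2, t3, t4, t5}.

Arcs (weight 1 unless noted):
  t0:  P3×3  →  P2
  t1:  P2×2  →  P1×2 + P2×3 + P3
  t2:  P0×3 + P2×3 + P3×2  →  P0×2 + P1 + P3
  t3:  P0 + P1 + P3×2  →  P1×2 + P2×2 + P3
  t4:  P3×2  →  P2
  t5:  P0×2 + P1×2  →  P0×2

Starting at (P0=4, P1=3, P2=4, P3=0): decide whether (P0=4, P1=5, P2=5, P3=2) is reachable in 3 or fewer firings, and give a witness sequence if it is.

NO — not reachable within 3 firings

depth 0: 1 marking
depth 1: 3 markings reached so far
depth 2: 5 markings reached so far
depth 3: 11 markings reached so far
target is not among the 11 markings reachable within 3 steps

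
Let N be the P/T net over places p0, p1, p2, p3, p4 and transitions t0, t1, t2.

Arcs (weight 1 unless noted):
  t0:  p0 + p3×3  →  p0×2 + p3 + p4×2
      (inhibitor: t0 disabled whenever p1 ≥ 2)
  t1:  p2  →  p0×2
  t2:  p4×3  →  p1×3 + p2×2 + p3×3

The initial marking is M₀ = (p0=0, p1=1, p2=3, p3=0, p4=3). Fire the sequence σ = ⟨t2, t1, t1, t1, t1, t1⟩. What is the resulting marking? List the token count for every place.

(p0=10, p1=4, p2=0, p3=3, p4=0)

step 1: fire t2:  (p0=0, p1=1, p2=3, p3=0, p4=3) → (p0=0, p1=4, p2=5, p3=3, p4=0)
step 2: fire t1:  (p0=0, p1=4, p2=5, p3=3, p4=0) → (p0=2, p1=4, p2=4, p3=3, p4=0)
step 3: fire t1:  (p0=2, p1=4, p2=4, p3=3, p4=0) → (p0=4, p1=4, p2=3, p3=3, p4=0)
step 4: fire t1:  (p0=4, p1=4, p2=3, p3=3, p4=0) → (p0=6, p1=4, p2=2, p3=3, p4=0)
step 5: fire t1:  (p0=6, p1=4, p2=2, p3=3, p4=0) → (p0=8, p1=4, p2=1, p3=3, p4=0)
step 6: fire t1:  (p0=8, p1=4, p2=1, p3=3, p4=0) → (p0=10, p1=4, p2=0, p3=3, p4=0)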